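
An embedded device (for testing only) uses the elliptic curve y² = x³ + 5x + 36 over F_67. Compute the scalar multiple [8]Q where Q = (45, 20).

(27, 42)

Double-and-add on 8 = (1000)₂. Start with Q = (45, 20) for the leading 1-bit.
double: tangent at (45, 20): λ = (3·45² + 5)/(2·20) ≡ 50/40. 40⁻¹ ≡ 62 (mod 67), so λ ≡ 50·62 ≡ 18.
  x = λ² - 45 - 45 = 324 - 90 ≡ 33; y = λ·(45 - 33) - 20 ≡ 62. → (33, 62)
double: tangent at (33, 62): λ = (3·33² + 5)/(2·62) ≡ 56/57. 57⁻¹ ≡ 20 (mod 67), so λ ≡ 56·20 ≡ 48.
  x = λ² - 33 - 33 = 2304 - 66 ≡ 27; y = λ·(33 - 27) - 62 ≡ 25. → (27, 25)
double: tangent at (27, 25): λ = (3·27² + 5)/(2·25) ≡ 48/50. 50⁻¹ ≡ 63 (mod 67), so λ ≡ 48·63 ≡ 9.
  x = λ² - 27 - 27 = 81 - 54 ≡ 27; y = λ·(27 - 27) - 25 ≡ 42. → (27, 42)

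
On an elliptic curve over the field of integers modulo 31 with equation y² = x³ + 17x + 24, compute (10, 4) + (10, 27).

O

The two points share x = 10 and their y-coordinates satisfy 4 + 27 ≡ 0 (mod 31), so they are inverses. Their sum is the point at infinity.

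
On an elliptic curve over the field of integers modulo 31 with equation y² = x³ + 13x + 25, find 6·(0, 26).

Write Q = (0, 26).
Double-and-add on 6 = (110)₂. Start with Q = (0, 26) for the leading 1-bit.
double: tangent at (0, 26): λ = (3·0² + 13)/(2·26) ≡ 13/21. 21⁻¹ ≡ 3 (mod 31) since 21·3 = 63 ≡ 1, so λ ≡ 13·3 ≡ 8.
  x = λ² - 0 - 0 = 64 - 0 ≡ 2; y = λ·(0 - 2) - 26 ≡ 20. → (2, 20)
add Q: (2, 20) + (0, 26). λ = (26 - 20)/(0 - 2) ≡ 6/29 mod 31. 29⁻¹ ≡ 15 (mod 31) since 29·15 = 435 ≡ 1, so λ ≡ 28.
  x = λ² - 2 - 0 = 784 - 2 ≡ 7; y = λ·(2 - 7) - 20 ≡ 26. → (7, 26)
double: tangent at (7, 26): λ = (3·7² + 13)/(2·26) ≡ 5/21. 21⁻¹ ≡ 3 (mod 31), so λ ≡ 5·3 ≡ 15.
  x = λ² - 7 - 7 = 225 - 14 ≡ 25; y = λ·(7 - 25) - 26 ≡ 14. → (25, 14)

(25, 14)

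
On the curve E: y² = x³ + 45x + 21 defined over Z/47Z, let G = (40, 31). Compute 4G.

Double-and-add on 4 = (100)₂. Start with G = (40, 31) for the leading 1-bit.
double: tangent at (40, 31): λ = (3·40² + 45)/(2·31) ≡ 4/15. 15⁻¹ ≡ 22 (mod 47), so λ ≡ 4·22 ≡ 41.
  x = λ² - 40 - 40 = 1681 - 80 ≡ 3; y = λ·(40 - 3) - 31 ≡ 29. → (3, 29)
double: tangent at (3, 29): λ = (3·3² + 45)/(2·29) ≡ 25/11. 11⁻¹ ≡ 30 (mod 47) since 11·30 = 330 ≡ 1, so λ ≡ 25·30 ≡ 45.
  x = λ² - 3 - 3 = 2025 - 6 ≡ 45; y = λ·(3 - 45) - 29 ≡ 8. → (45, 8)

(45, 8)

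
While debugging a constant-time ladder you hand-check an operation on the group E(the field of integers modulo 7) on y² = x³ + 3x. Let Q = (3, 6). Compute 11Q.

Double-and-add on 11 = (1011)₂. Start with Q = (3, 6) for the leading 1-bit.
double: tangent at (3, 6): λ = (3·3² + 3)/(2·6) ≡ 2/5. 5⁻¹ ≡ 3 (mod 7), so λ ≡ 2·3 ≡ 6.
  x = λ² - 3 - 3 = 36 - 6 ≡ 2; y = λ·(3 - 2) - 6 ≡ 0. → (2, 0)
double: (2, 0) + (2, 0): same x and y₁ ≡ -y₂, so the sum is the point at infinity.
add Q: the point at infinity + (3, 6) = (3, 6) (identity).
double: tangent at (3, 6): λ = (3·3² + 3)/(2·6) ≡ 2/5. 5⁻¹ ≡ 3 (mod 7) since 5·3 = 15 ≡ 1, so λ ≡ 2·3 ≡ 6.
  x = λ² - 3 - 3 = 36 - 6 ≡ 2; y = λ·(3 - 2) - 6 ≡ 0. → (2, 0)
add Q: (2, 0) + (3, 6). λ = (6 - 0)/(3 - 2) ≡ 6/1 mod 7. 1⁻¹ ≡ 1 (mod 7), so λ ≡ 6.
  x = λ² - 2 - 3 = 36 - 5 ≡ 3; y = λ·(2 - 3) - 0 ≡ 1. → (3, 1)

(3, 1)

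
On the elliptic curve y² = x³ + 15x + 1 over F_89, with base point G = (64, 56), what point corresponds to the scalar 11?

(24, 52)

Double-and-add on 11 = (1011)₂. Start with G = (64, 56) for the leading 1-bit.
double: tangent at (64, 56): λ = (3·64² + 15)/(2·56) ≡ 21/23. 23⁻¹ ≡ 31 (mod 89), so λ ≡ 21·31 ≡ 28.
  x = λ² - 64 - 64 = 784 - 128 ≡ 33; y = λ·(64 - 33) - 56 ≡ 11. → (33, 11)
double: tangent at (33, 11): λ = (3·33² + 15)/(2·11) ≡ 78/22. 22⁻¹ ≡ 85 (mod 89) since 22·85 = 1870 ≡ 1, so λ ≡ 78·85 ≡ 44.
  x = λ² - 33 - 33 = 1936 - 66 ≡ 1; y = λ·(33 - 1) - 11 ≡ 62. → (1, 62)
add G: (1, 62) + (64, 56). λ = (56 - 62)/(64 - 1) ≡ 83/63 mod 89. 63⁻¹ ≡ 65 (mod 89), so λ ≡ 55.
  x = λ² - 1 - 64 = 3025 - 65 ≡ 23; y = λ·(1 - 23) - 62 ≡ 63. → (23, 63)
double: tangent at (23, 63): λ = (3·23² + 15)/(2·63) ≡ 0/37. 37⁻¹ ≡ 77 (mod 89), so λ ≡ 0·77 ≡ 0.
  x = λ² - 23 - 23 = 0 - 46 ≡ 43; y = λ·(23 - 43) - 63 ≡ 26. → (43, 26)
add G: (43, 26) + (64, 56). λ = (56 - 26)/(64 - 43) ≡ 30/21 mod 89. 21⁻¹ ≡ 17 (mod 89), so λ ≡ 65.
  x = λ² - 43 - 64 = 4225 - 107 ≡ 24; y = λ·(43 - 24) - 26 ≡ 52. → (24, 52)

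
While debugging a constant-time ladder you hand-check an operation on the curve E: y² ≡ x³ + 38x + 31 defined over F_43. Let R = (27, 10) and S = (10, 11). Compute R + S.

(27, 10) + (10, 11). λ = (11 - 10)/(10 - 27) ≡ 1/26 mod 43. 26⁻¹ ≡ 5 (mod 43) since 26·5 = 130 ≡ 1, so λ ≡ 5.
  x = λ² - 27 - 10 = 25 - 37 ≡ 31; y = λ·(27 - 31) - 10 ≡ 13. → (31, 13)

(31, 13)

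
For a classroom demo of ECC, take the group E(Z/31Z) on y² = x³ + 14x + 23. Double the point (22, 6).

tangent at (22, 6): λ = (3·22² + 14)/(2·6) ≡ 9/12. 12⁻¹ ≡ 13 (mod 31), so λ ≡ 9·13 ≡ 24.
  x = λ² - 22 - 22 = 576 - 44 ≡ 5; y = λ·(22 - 5) - 6 ≡ 30. → (5, 30)

(5, 30)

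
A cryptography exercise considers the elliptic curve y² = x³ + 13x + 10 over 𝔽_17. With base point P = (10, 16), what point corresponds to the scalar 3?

Repeated addition: build up to 3P.
2P: tangent at (10, 16): λ = (3·10² + 13)/(2·16) ≡ 7/15. 15⁻¹ ≡ 8 (mod 17), so λ ≡ 7·8 ≡ 5.
  x = λ² - 10 - 10 = 25 - 20 ≡ 5; y = λ·(10 - 5) - 16 ≡ 9. → (5, 9)
3P: (5, 9) + (10, 16). λ = (16 - 9)/(10 - 5) ≡ 7/5 mod 17. 5⁻¹ ≡ 7 (mod 17) since 5·7 = 35 ≡ 1, so λ ≡ 15.
  x = λ² - 5 - 10 = 225 - 15 ≡ 6; y = λ·(5 - 6) - 9 ≡ 10. → (6, 10)

(6, 10)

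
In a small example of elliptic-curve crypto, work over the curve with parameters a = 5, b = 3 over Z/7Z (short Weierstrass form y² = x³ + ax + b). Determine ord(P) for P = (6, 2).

2P: tangent at (6, 2): λ = (3·6² + 5)/(2·2) ≡ 1/4. 4⁻¹ ≡ 2 (mod 7) since 4·2 = 8 ≡ 1, so λ ≡ 1·2 ≡ 2.
  x = λ² - 6 - 6 = 4 - 12 ≡ 6; y = λ·(6 - 6) - 2 ≡ 5. → (6, 5)
3P: (6, 5) + (6, 2): same x and y₁ ≡ -y₂, so the sum is O.
3P = O, so the order is 3.

3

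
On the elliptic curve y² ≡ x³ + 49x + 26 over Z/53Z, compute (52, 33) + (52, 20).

The two points share x = 52 and their y-coordinates satisfy 33 + 20 ≡ 0 (mod 53), so they are inverses. Their sum is 𝒪.

O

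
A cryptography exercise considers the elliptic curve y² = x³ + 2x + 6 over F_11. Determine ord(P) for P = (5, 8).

7

2P: tangent at (5, 8): λ = (3·5² + 2)/(2·8) ≡ 0/5. 5⁻¹ ≡ 9 (mod 11) since 5·9 = 45 ≡ 1, so λ ≡ 0·9 ≡ 0.
  x = λ² - 5 - 5 = 0 - 10 ≡ 1; y = λ·(5 - 1) - 8 ≡ 3. → (1, 3)
3P: (1, 3) + (5, 8). λ = (8 - 3)/(5 - 1) ≡ 5/4 mod 11. 4⁻¹ ≡ 3 (mod 11), so λ ≡ 4.
  x = λ² - 1 - 5 = 16 - 6 ≡ 10; y = λ·(1 - 10) - 3 ≡ 5. → (10, 5)
4P: (10, 5) + (5, 8). λ = (8 - 5)/(5 - 10) ≡ 3/6 mod 11. 6⁻¹ ≡ 2 (mod 11) since 6·2 = 12 ≡ 1, so λ ≡ 6.
  x = λ² - 10 - 5 = 36 - 15 ≡ 10; y = λ·(10 - 10) - 5 ≡ 6. → (10, 6)
5P: (10, 6) + (5, 8). λ = (8 - 6)/(5 - 10) ≡ 2/6 mod 11. 6⁻¹ ≡ 2 (mod 11), so λ ≡ 4.
  x = λ² - 10 - 5 = 16 - 15 ≡ 1; y = λ·(10 - 1) - 6 ≡ 8. → (1, 8)
6P: (1, 8) + (5, 8). λ = (8 - 8)/(5 - 1) ≡ 0/4 mod 11. 4⁻¹ ≡ 3 (mod 11) since 4·3 = 12 ≡ 1, so λ ≡ 0.
  x = λ² - 1 - 5 = 0 - 6 ≡ 5; y = λ·(1 - 5) - 8 ≡ 3. → (5, 3)
7P: (5, 3) + (5, 8): same x and y₁ ≡ -y₂, so the sum is the point at infinity.
7P = the point at infinity, so the order is 7.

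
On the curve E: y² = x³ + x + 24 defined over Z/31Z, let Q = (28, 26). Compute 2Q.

tangent at (28, 26): λ = (3·28² + 1)/(2·26) ≡ 28/21. 21⁻¹ ≡ 3 (mod 31), so λ ≡ 28·3 ≡ 22.
  x = λ² - 28 - 28 = 484 - 56 ≡ 25; y = λ·(28 - 25) - 26 ≡ 9. → (25, 9)

(25, 9)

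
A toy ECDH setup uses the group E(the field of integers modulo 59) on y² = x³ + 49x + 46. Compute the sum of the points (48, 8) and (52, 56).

(44, 40)

(48, 8) + (52, 56). λ = (56 - 8)/(52 - 48) ≡ 48/4 mod 59. 4⁻¹ ≡ 15 (mod 59) since 4·15 = 60 ≡ 1, so λ ≡ 12.
  x = λ² - 48 - 52 = 144 - 100 ≡ 44; y = λ·(48 - 44) - 8 ≡ 40. → (44, 40)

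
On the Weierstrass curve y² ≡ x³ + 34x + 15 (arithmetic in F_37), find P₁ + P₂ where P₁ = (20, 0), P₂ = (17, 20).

(28, 4)

(20, 0) + (17, 20). λ = (20 - 0)/(17 - 20) ≡ 20/34 mod 37. 34⁻¹ ≡ 12 (mod 37), so λ ≡ 18.
  x = λ² - 20 - 17 = 324 - 37 ≡ 28; y = λ·(20 - 28) - 0 ≡ 4. → (28, 4)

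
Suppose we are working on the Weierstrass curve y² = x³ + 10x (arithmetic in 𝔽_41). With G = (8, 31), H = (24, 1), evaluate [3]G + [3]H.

(3, 37)

First 3G:
Repeated addition: build up to 3G.
2G: tangent at (8, 31): λ = (3·8² + 10)/(2·31) ≡ 38/21. 21⁻¹ ≡ 2 (mod 41) since 21·2 = 42 ≡ 1, so λ ≡ 38·2 ≡ 35.
  x = λ² - 8 - 8 = 1225 - 16 ≡ 20; y = λ·(8 - 20) - 31 ≡ 0. → (20, 0)
3G: (20, 0) + (8, 31). λ = (31 - 0)/(8 - 20) ≡ 31/29 mod 41. 29⁻¹ ≡ 17 (mod 41) since 29·17 = 493 ≡ 1, so λ ≡ 35.
  x = λ² - 20 - 8 = 1225 - 28 ≡ 8; y = λ·(20 - 8) - 0 ≡ 10. → (8, 10)
3G = (8, 10).
Next 3H:
Repeated addition: build up to 3H.
2H: tangent at (24, 1): λ = (3·24² + 10)/(2·1) ≡ 16/2. 2⁻¹ ≡ 21 (mod 41), so λ ≡ 16·21 ≡ 8.
  x = λ² - 24 - 24 = 64 - 48 ≡ 16; y = λ·(24 - 16) - 1 ≡ 22. → (16, 22)
3H: (16, 22) + (24, 1). λ = (1 - 22)/(24 - 16) ≡ 20/8 mod 41. 8⁻¹ ≡ 36 (mod 41), so λ ≡ 23.
  x = λ² - 16 - 24 = 529 - 40 ≡ 38; y = λ·(16 - 38) - 22 ≡ 5. → (38, 5)
3H = (38, 5).
Finally 3G + 3H:
(8, 10) + (38, 5). λ = (5 - 10)/(38 - 8) ≡ 36/30 mod 41. 30⁻¹ ≡ 26 (mod 41) since 30·26 = 780 ≡ 1, so λ ≡ 34.
  x = λ² - 8 - 38 = 1156 - 46 ≡ 3; y = λ·(8 - 3) - 10 ≡ 37. → (3, 37)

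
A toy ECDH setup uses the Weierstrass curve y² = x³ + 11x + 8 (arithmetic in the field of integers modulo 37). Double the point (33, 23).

tangent at (33, 23): λ = (3·33² + 11)/(2·23) ≡ 22/9. 9⁻¹ ≡ 33 (mod 37), so λ ≡ 22·33 ≡ 23.
  x = λ² - 33 - 33 = 529 - 66 ≡ 19; y = λ·(33 - 19) - 23 ≡ 3. → (19, 3)

(19, 3)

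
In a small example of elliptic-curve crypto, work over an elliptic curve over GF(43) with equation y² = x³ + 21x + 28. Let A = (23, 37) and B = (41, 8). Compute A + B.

(38, 23)

(23, 37) + (41, 8). λ = (8 - 37)/(41 - 23) ≡ 14/18 mod 43. 18⁻¹ ≡ 12 (mod 43) since 18·12 = 216 ≡ 1, so λ ≡ 39.
  x = λ² - 23 - 41 = 1521 - 64 ≡ 38; y = λ·(23 - 38) - 37 ≡ 23. → (38, 23)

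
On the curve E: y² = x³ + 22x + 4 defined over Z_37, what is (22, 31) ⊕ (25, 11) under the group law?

(22, 31) + (25, 11). λ = (11 - 31)/(25 - 22) ≡ 17/3 mod 37. 3⁻¹ ≡ 25 (mod 37) since 3·25 = 75 ≡ 1, so λ ≡ 18.
  x = λ² - 22 - 25 = 324 - 47 ≡ 18; y = λ·(22 - 18) - 31 ≡ 4. → (18, 4)

(18, 4)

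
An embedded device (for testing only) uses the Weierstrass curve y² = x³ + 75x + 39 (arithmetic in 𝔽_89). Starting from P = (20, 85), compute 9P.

Double-and-add on 9 = (1001)₂. Start with P = (20, 85) for the leading 1-bit.
double: tangent at (20, 85): λ = (3·20² + 75)/(2·85) ≡ 29/81. 81⁻¹ ≡ 11 (mod 89), so λ ≡ 29·11 ≡ 52.
  x = λ² - 20 - 20 = 2704 - 40 ≡ 83; y = λ·(20 - 83) - 85 ≡ 21. → (83, 21)
double: tangent at (83, 21): λ = (3·83² + 75)/(2·21) ≡ 5/42. 42⁻¹ ≡ 53 (mod 89), so λ ≡ 5·53 ≡ 87.
  x = λ² - 83 - 83 = 7569 - 166 ≡ 16; y = λ·(83 - 16) - 21 ≡ 23. → (16, 23)
double: tangent at (16, 23): λ = (3·16² + 75)/(2·23) ≡ 42/46. 46⁻¹ ≡ 60 (mod 89), so λ ≡ 42·60 ≡ 28.
  x = λ² - 16 - 16 = 784 - 32 ≡ 40; y = λ·(16 - 40) - 23 ≡ 17. → (40, 17)
add P: (40, 17) + (20, 85). λ = (85 - 17)/(20 - 40) ≡ 68/69 mod 89. 69⁻¹ ≡ 40 (mod 89), so λ ≡ 50.
  x = λ² - 40 - 20 = 2500 - 60 ≡ 37; y = λ·(40 - 37) - 17 ≡ 44. → (37, 44)

(37, 44)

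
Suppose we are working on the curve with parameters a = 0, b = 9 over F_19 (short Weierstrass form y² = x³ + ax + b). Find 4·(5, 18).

(17, 18)

Write P = (5, 18).
Double-and-add on 4 = (100)₂. Start with P = (5, 18) for the leading 1-bit.
double: tangent at (5, 18): λ = (3·5² + 0)/(2·18) ≡ 18/17. 17⁻¹ ≡ 9 (mod 19), so λ ≡ 18·9 ≡ 10.
  x = λ² - 5 - 5 = 100 - 10 ≡ 14; y = λ·(5 - 14) - 18 ≡ 6. → (14, 6)
double: tangent at (14, 6): λ = (3·14² + 0)/(2·6) ≡ 18/12. 12⁻¹ ≡ 8 (mod 19) since 12·8 = 96 ≡ 1, so λ ≡ 18·8 ≡ 11.
  x = λ² - 14 - 14 = 121 - 28 ≡ 17; y = λ·(14 - 17) - 6 ≡ 18. → (17, 18)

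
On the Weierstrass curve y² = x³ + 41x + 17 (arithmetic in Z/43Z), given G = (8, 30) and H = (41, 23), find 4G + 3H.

(29, 28)

First 4G:
Repeated addition: build up to 4G.
2G: tangent at (8, 30): λ = (3·8² + 41)/(2·30) ≡ 18/17. 17⁻¹ ≡ 38 (mod 43), so λ ≡ 18·38 ≡ 39.
  x = λ² - 8 - 8 = 1521 - 16 ≡ 0; y = λ·(8 - 0) - 30 ≡ 24. → (0, 24)
3G: (0, 24) + (8, 30). λ = (30 - 24)/(8 - 0) ≡ 6/8 mod 43. 8⁻¹ ≡ 27 (mod 43), so λ ≡ 33.
  x = λ² - 0 - 8 = 1089 - 8 ≡ 6; y = λ·(0 - 6) - 24 ≡ 36. → (6, 36)
4G: (6, 36) + (8, 30). λ = (30 - 36)/(8 - 6) ≡ 37/2 mod 43. 2⁻¹ ≡ 22 (mod 43), so λ ≡ 40.
  x = λ² - 6 - 8 = 1600 - 14 ≡ 38; y = λ·(6 - 38) - 36 ≡ 17. → (38, 17)
4G = (38, 17).
Next 3H:
Repeated addition: build up to 3H.
2H: tangent at (41, 23): λ = (3·41² + 41)/(2·23) ≡ 10/3. 3⁻¹ ≡ 29 (mod 43) since 3·29 = 87 ≡ 1, so λ ≡ 10·29 ≡ 32.
  x = λ² - 41 - 41 = 1024 - 82 ≡ 39; y = λ·(41 - 39) - 23 ≡ 41. → (39, 41)
3H: (39, 41) + (41, 23). λ = (23 - 41)/(41 - 39) ≡ 25/2 mod 43. 2⁻¹ ≡ 22 (mod 43) since 2·22 = 44 ≡ 1, so λ ≡ 34.
  x = λ² - 39 - 41 = 1156 - 80 ≡ 1; y = λ·(39 - 1) - 41 ≡ 4. → (1, 4)
3H = (1, 4).
Finally 4G + 3H:
(38, 17) + (1, 4). λ = (4 - 17)/(1 - 38) ≡ 30/6 mod 43. 6⁻¹ ≡ 36 (mod 43), so λ ≡ 5.
  x = λ² - 38 - 1 = 25 - 39 ≡ 29; y = λ·(38 - 29) - 17 ≡ 28. → (29, 28)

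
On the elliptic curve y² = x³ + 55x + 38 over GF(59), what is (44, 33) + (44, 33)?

tangent at (44, 33): λ = (3·44² + 55)/(2·33) ≡ 22/7. 7⁻¹ ≡ 17 (mod 59), so λ ≡ 22·17 ≡ 20.
  x = λ² - 44 - 44 = 400 - 88 ≡ 17; y = λ·(44 - 17) - 33 ≡ 35. → (17, 35)

(17, 35)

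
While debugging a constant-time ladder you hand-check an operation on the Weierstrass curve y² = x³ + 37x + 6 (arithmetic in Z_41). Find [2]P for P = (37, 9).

(16, 15)

tangent at (37, 9): λ = (3·37² + 37)/(2·9) ≡ 3/18. 18⁻¹ ≡ 16 (mod 41) since 18·16 = 288 ≡ 1, so λ ≡ 3·16 ≡ 7.
  x = λ² - 37 - 37 = 49 - 74 ≡ 16; y = λ·(37 - 16) - 9 ≡ 15. → (16, 15)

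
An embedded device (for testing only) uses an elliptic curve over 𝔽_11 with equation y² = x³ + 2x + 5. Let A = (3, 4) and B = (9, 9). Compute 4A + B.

First 4A:
Repeated addition: build up to 4A.
2A: tangent at (3, 4): λ = (3·3² + 2)/(2·4) ≡ 7/8. 8⁻¹ ≡ 7 (mod 11), so λ ≡ 7·7 ≡ 5.
  x = λ² - 3 - 3 = 25 - 6 ≡ 8; y = λ·(3 - 8) - 4 ≡ 4. → (8, 4)
3A: (8, 4) + (3, 4). λ = (4 - 4)/(3 - 8) ≡ 0/6 mod 11. 6⁻¹ ≡ 2 (mod 11) since 6·2 = 12 ≡ 1, so λ ≡ 0.
  x = λ² - 8 - 3 = 0 - 11 ≡ 0; y = λ·(8 - 0) - 4 ≡ 7. → (0, 7)
4A: (0, 7) + (3, 4). λ = (4 - 7)/(3 - 0) ≡ 8/3 mod 11. 3⁻¹ ≡ 4 (mod 11) since 3·4 = 12 ≡ 1, so λ ≡ 10.
  x = λ² - 0 - 3 = 100 - 3 ≡ 9; y = λ·(0 - 9) - 7 ≡ 2. → (9, 2)
4A = (9, 2).
Finally 4A + B:
(9, 2) + (9, 9): same x and y₁ ≡ -y₂, so the sum is O.

O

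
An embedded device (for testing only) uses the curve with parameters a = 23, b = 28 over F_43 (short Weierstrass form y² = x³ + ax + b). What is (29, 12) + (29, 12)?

tangent at (29, 12): λ = (3·29² + 23)/(2·12) ≡ 9/24. 24⁻¹ ≡ 9 (mod 43), so λ ≡ 9·9 ≡ 38.
  x = λ² - 29 - 29 = 1444 - 58 ≡ 10; y = λ·(29 - 10) - 12 ≡ 22. → (10, 22)

(10, 22)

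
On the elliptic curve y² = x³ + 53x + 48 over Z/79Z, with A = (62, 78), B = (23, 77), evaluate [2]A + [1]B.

(39, 29)

First 2A:
Repeated addition: build up to 2A.
2A: tangent at (62, 78): λ = (3·62² + 53)/(2·78) ≡ 51/77. 77⁻¹ ≡ 39 (mod 79), so λ ≡ 51·39 ≡ 14.
  x = λ² - 62 - 62 = 196 - 124 ≡ 72; y = λ·(62 - 72) - 78 ≡ 19. → (72, 19)
2A = (72, 19).
Finally 2A + B:
(72, 19) + (23, 77). λ = (77 - 19)/(23 - 72) ≡ 58/30 mod 79. 30⁻¹ ≡ 29 (mod 79), so λ ≡ 23.
  x = λ² - 72 - 23 = 529 - 95 ≡ 39; y = λ·(72 - 39) - 19 ≡ 29. → (39, 29)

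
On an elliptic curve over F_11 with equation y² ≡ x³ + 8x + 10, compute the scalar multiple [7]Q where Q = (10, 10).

Double-and-add on 7 = (111)₂. Start with Q = (10, 10) for the leading 1-bit.
double: tangent at (10, 10): λ = (3·10² + 8)/(2·10) ≡ 0/9. 9⁻¹ ≡ 5 (mod 11), so λ ≡ 0·5 ≡ 0.
  x = λ² - 10 - 10 = 0 - 20 ≡ 2; y = λ·(10 - 2) - 10 ≡ 1. → (2, 1)
add Q: (2, 1) + (10, 10). λ = (10 - 1)/(10 - 2) ≡ 9/8 mod 11. 8⁻¹ ≡ 7 (mod 11), so λ ≡ 8.
  x = λ² - 2 - 10 = 64 - 12 ≡ 8; y = λ·(2 - 8) - 1 ≡ 6. → (8, 6)
double: tangent at (8, 6): λ = (3·8² + 8)/(2·6) ≡ 2/1. 1⁻¹ ≡ 1 (mod 11) since 1·1 = 1 ≡ 1, so λ ≡ 2·1 ≡ 2.
  x = λ² - 8 - 8 = 4 - 16 ≡ 10; y = λ·(8 - 10) - 6 ≡ 1. → (10, 1)
add Q: (10, 1) + (10, 10): same x and y₁ ≡ -y₂, so the sum is O.

O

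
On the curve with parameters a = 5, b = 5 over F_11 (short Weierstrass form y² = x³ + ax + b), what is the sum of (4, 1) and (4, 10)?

The two points share x = 4 and their y-coordinates satisfy 1 + 10 ≡ 0 (mod 11), so they are inverses. Their sum is O.

O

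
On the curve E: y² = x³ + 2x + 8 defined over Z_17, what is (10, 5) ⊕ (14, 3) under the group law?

(10, 5) + (14, 3). λ = (3 - 5)/(14 - 10) ≡ 15/4 mod 17. 4⁻¹ ≡ 13 (mod 17), so λ ≡ 8.
  x = λ² - 10 - 14 = 64 - 24 ≡ 6; y = λ·(10 - 6) - 5 ≡ 10. → (6, 10)

(6, 10)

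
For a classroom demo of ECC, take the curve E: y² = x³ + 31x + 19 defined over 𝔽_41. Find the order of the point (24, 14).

12

2P: tangent at (24, 14): λ = (3·24² + 31)/(2·14) ≡ 37/28. 28⁻¹ ≡ 22 (mod 41) since 28·22 = 616 ≡ 1, so λ ≡ 37·22 ≡ 35.
  x = λ² - 24 - 24 = 1225 - 48 ≡ 29; y = λ·(24 - 29) - 14 ≡ 16. → (29, 16)
3P: (29, 16) + (24, 14). λ = (14 - 16)/(24 - 29) ≡ 39/36 mod 41. 36⁻¹ ≡ 8 (mod 41), so λ ≡ 25.
  x = λ² - 29 - 24 = 625 - 53 ≡ 39; y = λ·(29 - 39) - 16 ≡ 21. → (39, 21)
4P: (39, 21) + (24, 14). λ = (14 - 21)/(24 - 39) ≡ 34/26 mod 41. 26⁻¹ ≡ 30 (mod 41) since 26·30 = 780 ≡ 1, so λ ≡ 36.
  x = λ² - 39 - 24 = 1296 - 63 ≡ 3; y = λ·(39 - 3) - 21 ≡ 4. → (3, 4)
5P: (3, 4) + (24, 14). λ = (14 - 4)/(24 - 3) ≡ 10/21 mod 41. 21⁻¹ ≡ 2 (mod 41), so λ ≡ 20.
  x = λ² - 3 - 24 = 400 - 27 ≡ 4; y = λ·(3 - 4) - 4 ≡ 17. → (4, 17)
6P: (4, 17) + (24, 14). λ = (14 - 17)/(24 - 4) ≡ 38/20 mod 41. 20⁻¹ ≡ 39 (mod 41), so λ ≡ 6.
  x = λ² - 4 - 24 = 36 - 28 ≡ 8; y = λ·(4 - 8) - 17 ≡ 0. → (8, 0)
7P: (8, 0) + (24, 14). λ = (14 - 0)/(24 - 8) ≡ 14/16 mod 41. 16⁻¹ ≡ 18 (mod 41), so λ ≡ 6.
  x = λ² - 8 - 24 = 36 - 32 ≡ 4; y = λ·(8 - 4) - 0 ≡ 24. → (4, 24)
8P: (4, 24) + (24, 14). λ = (14 - 24)/(24 - 4) ≡ 31/20 mod 41. 20⁻¹ ≡ 39 (mod 41), so λ ≡ 20.
  x = λ² - 4 - 24 = 400 - 28 ≡ 3; y = λ·(4 - 3) - 24 ≡ 37. → (3, 37)
9P: (3, 37) + (24, 14). λ = (14 - 37)/(24 - 3) ≡ 18/21 mod 41. 21⁻¹ ≡ 2 (mod 41), so λ ≡ 36.
  x = λ² - 3 - 24 = 1296 - 27 ≡ 39; y = λ·(3 - 39) - 37 ≡ 20. → (39, 20)
10P: (39, 20) + (24, 14). λ = (14 - 20)/(24 - 39) ≡ 35/26 mod 41. 26⁻¹ ≡ 30 (mod 41) since 26·30 = 780 ≡ 1, so λ ≡ 25.
  x = λ² - 39 - 24 = 625 - 63 ≡ 29; y = λ·(39 - 29) - 20 ≡ 25. → (29, 25)
11P: (29, 25) + (24, 14). λ = (14 - 25)/(24 - 29) ≡ 30/36 mod 41. 36⁻¹ ≡ 8 (mod 41) since 36·8 = 288 ≡ 1, so λ ≡ 35.
  x = λ² - 29 - 24 = 1225 - 53 ≡ 24; y = λ·(29 - 24) - 25 ≡ 27. → (24, 27)
12P: (24, 27) + (24, 14): same x and y₁ ≡ -y₂, so the sum is the point at infinity.
12P = the point at infinity, so the order is 12.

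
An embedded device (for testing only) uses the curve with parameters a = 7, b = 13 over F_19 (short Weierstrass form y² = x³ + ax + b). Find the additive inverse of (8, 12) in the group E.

-(8, 12) = (8, -12 mod 19) = (8, 7).

(8, 7)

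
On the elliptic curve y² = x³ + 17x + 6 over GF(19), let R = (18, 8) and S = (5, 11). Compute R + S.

(1, 10)

(18, 8) + (5, 11). λ = (11 - 8)/(5 - 18) ≡ 3/6 mod 19. 6⁻¹ ≡ 16 (mod 19) since 6·16 = 96 ≡ 1, so λ ≡ 10.
  x = λ² - 18 - 5 = 100 - 23 ≡ 1; y = λ·(18 - 1) - 8 ≡ 10. → (1, 10)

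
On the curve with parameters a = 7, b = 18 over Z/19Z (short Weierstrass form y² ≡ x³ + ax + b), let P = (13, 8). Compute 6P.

(12, 14)

Double-and-add on 6 = (110)₂. Start with P = (13, 8) for the leading 1-bit.
double: tangent at (13, 8): λ = (3·13² + 7)/(2·8) ≡ 1/16. 16⁻¹ ≡ 6 (mod 19) since 16·6 = 96 ≡ 1, so λ ≡ 1·6 ≡ 6.
  x = λ² - 13 - 13 = 36 - 26 ≡ 10; y = λ·(13 - 10) - 8 ≡ 10. → (10, 10)
add P: (10, 10) + (13, 8). λ = (8 - 10)/(13 - 10) ≡ 17/3 mod 19. 3⁻¹ ≡ 13 (mod 19) since 3·13 = 39 ≡ 1, so λ ≡ 12.
  x = λ² - 10 - 13 = 144 - 23 ≡ 7; y = λ·(10 - 7) - 10 ≡ 7. → (7, 7)
double: tangent at (7, 7): λ = (3·7² + 7)/(2·7) ≡ 2/14. 14⁻¹ ≡ 15 (mod 19), so λ ≡ 2·15 ≡ 11.
  x = λ² - 7 - 7 = 121 - 14 ≡ 12; y = λ·(7 - 12) - 7 ≡ 14. → (12, 14)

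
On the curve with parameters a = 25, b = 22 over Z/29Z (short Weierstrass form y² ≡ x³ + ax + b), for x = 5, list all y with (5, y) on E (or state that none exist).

none

x³ + 25x + 22 = 272 ≡ 11 (mod 29).
11 is a non-residue mod 29; no y exists.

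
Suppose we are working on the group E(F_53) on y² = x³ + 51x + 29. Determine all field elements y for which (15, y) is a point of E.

x³ + 51x + 29 = 4169 ≡ 35 (mod 53).
35 is a non-residue mod 53; no y exists.

none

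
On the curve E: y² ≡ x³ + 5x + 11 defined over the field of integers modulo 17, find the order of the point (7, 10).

12

2P: tangent at (7, 10): λ = (3·7² + 5)/(2·10) ≡ 16/3. 3⁻¹ ≡ 6 (mod 17) since 3·6 = 18 ≡ 1, so λ ≡ 16·6 ≡ 11.
  x = λ² - 7 - 7 = 121 - 14 ≡ 5; y = λ·(7 - 5) - 10 ≡ 12. → (5, 12)
3P: (5, 12) + (7, 10). λ = (10 - 12)/(7 - 5) ≡ 15/2 mod 17. 2⁻¹ ≡ 9 (mod 17), so λ ≡ 16.
  x = λ² - 5 - 7 = 256 - 12 ≡ 6; y = λ·(5 - 6) - 12 ≡ 6. → (6, 6)
4P: (6, 6) + (7, 10). λ = (10 - 6)/(7 - 6) ≡ 4/1 mod 17. 1⁻¹ ≡ 1 (mod 17), so λ ≡ 4.
  x = λ² - 6 - 7 = 16 - 13 ≡ 3; y = λ·(6 - 3) - 6 ≡ 6. → (3, 6)
5P: (3, 6) + (7, 10). λ = (10 - 6)/(7 - 3) ≡ 4/4 mod 17. 4⁻¹ ≡ 13 (mod 17) since 4·13 = 52 ≡ 1, so λ ≡ 1.
  x = λ² - 3 - 7 = 1 - 10 ≡ 8; y = λ·(3 - 8) - 6 ≡ 6. → (8, 6)
6P: (8, 6) + (7, 10). λ = (10 - 6)/(7 - 8) ≡ 4/16 mod 17. 16⁻¹ ≡ 16 (mod 17), so λ ≡ 13.
  x = λ² - 8 - 7 = 169 - 15 ≡ 1; y = λ·(8 - 1) - 6 ≡ 0. → (1, 0)
7P: (1, 0) + (7, 10). λ = (10 - 0)/(7 - 1) ≡ 10/6 mod 17. 6⁻¹ ≡ 3 (mod 17) since 6·3 = 18 ≡ 1, so λ ≡ 13.
  x = λ² - 1 - 7 = 169 - 8 ≡ 8; y = λ·(1 - 8) - 0 ≡ 11. → (8, 11)
8P: (8, 11) + (7, 10). λ = (10 - 11)/(7 - 8) ≡ 16/16 mod 17. 16⁻¹ ≡ 16 (mod 17), so λ ≡ 1.
  x = λ² - 8 - 7 = 1 - 15 ≡ 3; y = λ·(8 - 3) - 11 ≡ 11. → (3, 11)
9P: (3, 11) + (7, 10). λ = (10 - 11)/(7 - 3) ≡ 16/4 mod 17. 4⁻¹ ≡ 13 (mod 17), so λ ≡ 4.
  x = λ² - 3 - 7 = 16 - 10 ≡ 6; y = λ·(3 - 6) - 11 ≡ 11. → (6, 11)
10P: (6, 11) + (7, 10). λ = (10 - 11)/(7 - 6) ≡ 16/1 mod 17. 1⁻¹ ≡ 1 (mod 17), so λ ≡ 16.
  x = λ² - 6 - 7 = 256 - 13 ≡ 5; y = λ·(6 - 5) - 11 ≡ 5. → (5, 5)
11P: (5, 5) + (7, 10). λ = (10 - 5)/(7 - 5) ≡ 5/2 mod 17. 2⁻¹ ≡ 9 (mod 17), so λ ≡ 11.
  x = λ² - 5 - 7 = 121 - 12 ≡ 7; y = λ·(5 - 7) - 5 ≡ 7. → (7, 7)
12P: (7, 7) + (7, 10): same x and y₁ ≡ -y₂, so the sum is the point at infinity.
12P = the point at infinity, so the order is 12.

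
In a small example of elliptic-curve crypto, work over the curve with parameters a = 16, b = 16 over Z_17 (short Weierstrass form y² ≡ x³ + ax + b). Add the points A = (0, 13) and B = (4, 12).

(0, 13) + (4, 12). λ = (12 - 13)/(4 - 0) ≡ 16/4 mod 17. 4⁻¹ ≡ 13 (mod 17), so λ ≡ 4.
  x = λ² - 0 - 4 = 16 - 4 ≡ 12; y = λ·(0 - 12) - 13 ≡ 7. → (12, 7)

(12, 7)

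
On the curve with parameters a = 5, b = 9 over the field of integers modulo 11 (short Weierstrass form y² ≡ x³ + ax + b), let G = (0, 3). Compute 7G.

Double-and-add on 7 = (111)₂. Start with G = (0, 3) for the leading 1-bit.
double: tangent at (0, 3): λ = (3·0² + 5)/(2·3) ≡ 5/6. 6⁻¹ ≡ 2 (mod 11) since 6·2 = 12 ≡ 1, so λ ≡ 5·2 ≡ 10.
  x = λ² - 0 - 0 = 100 - 0 ≡ 1; y = λ·(0 - 1) - 3 ≡ 9. → (1, 9)
add G: (1, 9) + (0, 3). λ = (3 - 9)/(0 - 1) ≡ 5/10 mod 11. 10⁻¹ ≡ 10 (mod 11) since 10·10 = 100 ≡ 1, so λ ≡ 6.
  x = λ² - 1 - 0 = 36 - 1 ≡ 2; y = λ·(1 - 2) - 9 ≡ 7. → (2, 7)
double: tangent at (2, 7): λ = (3·2² + 5)/(2·7) ≡ 6/3. 3⁻¹ ≡ 4 (mod 11), so λ ≡ 6·4 ≡ 2.
  x = λ² - 2 - 2 = 4 - 4 ≡ 0; y = λ·(2 - 0) - 7 ≡ 8. → (0, 8)
add G: (0, 8) + (0, 3): same x and y₁ ≡ -y₂, so the sum is ∞.

O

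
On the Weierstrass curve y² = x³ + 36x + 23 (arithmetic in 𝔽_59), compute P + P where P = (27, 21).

tangent at (27, 21): λ = (3·27² + 36)/(2·21) ≡ 40/42. 42⁻¹ ≡ 52 (mod 59), so λ ≡ 40·52 ≡ 15.
  x = λ² - 27 - 27 = 225 - 54 ≡ 53; y = λ·(27 - 53) - 21 ≡ 2. → (53, 2)

(53, 2)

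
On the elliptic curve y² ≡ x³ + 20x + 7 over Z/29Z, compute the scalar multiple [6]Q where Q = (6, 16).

Double-and-add on 6 = (110)₂. Start with Q = (6, 16) for the leading 1-bit.
double: tangent at (6, 16): λ = (3·6² + 20)/(2·16) ≡ 12/3. 3⁻¹ ≡ 10 (mod 29), so λ ≡ 12·10 ≡ 4.
  x = λ² - 6 - 6 = 16 - 12 ≡ 4; y = λ·(6 - 4) - 16 ≡ 21. → (4, 21)
add Q: (4, 21) + (6, 16). λ = (16 - 21)/(6 - 4) ≡ 24/2 mod 29. 2⁻¹ ≡ 15 (mod 29), so λ ≡ 12.
  x = λ² - 4 - 6 = 144 - 10 ≡ 18; y = λ·(4 - 18) - 21 ≡ 14. → (18, 14)
double: tangent at (18, 14): λ = (3·18² + 20)/(2·14) ≡ 6/28. 28⁻¹ ≡ 28 (mod 29), so λ ≡ 6·28 ≡ 23.
  x = λ² - 18 - 18 = 529 - 36 ≡ 0; y = λ·(18 - 0) - 14 ≡ 23. → (0, 23)

(0, 23)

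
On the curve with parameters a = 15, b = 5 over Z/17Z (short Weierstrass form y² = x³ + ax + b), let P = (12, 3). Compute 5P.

(15, 1)

Repeated addition: build up to 5P.
2P: tangent at (12, 3): λ = (3·12² + 15)/(2·3) ≡ 5/6. 6⁻¹ ≡ 3 (mod 17), so λ ≡ 5·3 ≡ 15.
  x = λ² - 12 - 12 = 225 - 24 ≡ 14; y = λ·(12 - 14) - 3 ≡ 1. → (14, 1)
3P: (14, 1) + (12, 3). λ = (3 - 1)/(12 - 14) ≡ 2/15 mod 17. 15⁻¹ ≡ 8 (mod 17) since 15·8 = 120 ≡ 1, so λ ≡ 16.
  x = λ² - 14 - 12 = 256 - 26 ≡ 9; y = λ·(14 - 9) - 1 ≡ 11. → (9, 11)
4P: (9, 11) + (12, 3). λ = (3 - 11)/(12 - 9) ≡ 9/3 mod 17. 3⁻¹ ≡ 6 (mod 17), so λ ≡ 3.
  x = λ² - 9 - 12 = 9 - 21 ≡ 5; y = λ·(9 - 5) - 11 ≡ 1. → (5, 1)
5P: (5, 1) + (12, 3). λ = (3 - 1)/(12 - 5) ≡ 2/7 mod 17. 7⁻¹ ≡ 5 (mod 17), so λ ≡ 10.
  x = λ² - 5 - 12 = 100 - 17 ≡ 15; y = λ·(5 - 15) - 1 ≡ 1. → (15, 1)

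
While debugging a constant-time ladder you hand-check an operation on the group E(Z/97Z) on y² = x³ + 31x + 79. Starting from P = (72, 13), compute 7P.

(0, 46)

Repeated addition: build up to 7P.
2P: tangent at (72, 13): λ = (3·72² + 31)/(2·13) ≡ 63/26. 26⁻¹ ≡ 56 (mod 97) since 26·56 = 1456 ≡ 1, so λ ≡ 63·56 ≡ 36.
  x = λ² - 72 - 72 = 1296 - 144 ≡ 85; y = λ·(72 - 85) - 13 ≡ 4. → (85, 4)
3P: (85, 4) + (72, 13). λ = (13 - 4)/(72 - 85) ≡ 9/84 mod 97. 84⁻¹ ≡ 82 (mod 97) since 84·82 = 6888 ≡ 1, so λ ≡ 59.
  x = λ² - 85 - 72 = 3481 - 157 ≡ 26; y = λ·(85 - 26) - 4 ≡ 82. → (26, 82)
4P: (26, 82) + (72, 13). λ = (13 - 82)/(72 - 26) ≡ 28/46 mod 97. 46⁻¹ ≡ 19 (mod 97) since 46·19 = 874 ≡ 1, so λ ≡ 47.
  x = λ² - 26 - 72 = 2209 - 98 ≡ 74; y = λ·(26 - 74) - 82 ≡ 87. → (74, 87)
5P: (74, 87) + (72, 13). λ = (13 - 87)/(72 - 74) ≡ 23/95 mod 97. 95⁻¹ ≡ 48 (mod 97) since 95·48 = 4560 ≡ 1, so λ ≡ 37.
  x = λ² - 74 - 72 = 1369 - 146 ≡ 59; y = λ·(74 - 59) - 87 ≡ 80. → (59, 80)
6P: (59, 80) + (72, 13). λ = (13 - 80)/(72 - 59) ≡ 30/13 mod 97. 13⁻¹ ≡ 15 (mod 97) since 13·15 = 195 ≡ 1, so λ ≡ 62.
  x = λ² - 59 - 72 = 3844 - 131 ≡ 27; y = λ·(59 - 27) - 80 ≡ 61. → (27, 61)
7P: (27, 61) + (72, 13). λ = (13 - 61)/(72 - 27) ≡ 49/45 mod 97. 45⁻¹ ≡ 69 (mod 97) since 45·69 = 3105 ≡ 1, so λ ≡ 83.
  x = λ² - 27 - 72 = 6889 - 99 ≡ 0; y = λ·(27 - 0) - 61 ≡ 46. → (0, 46)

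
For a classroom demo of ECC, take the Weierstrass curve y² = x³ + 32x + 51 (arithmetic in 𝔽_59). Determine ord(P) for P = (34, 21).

5

2P: tangent at (34, 21): λ = (3·34² + 32)/(2·21) ≡ 19/42. 42⁻¹ ≡ 52 (mod 59), so λ ≡ 19·52 ≡ 44.
  x = λ² - 34 - 34 = 1936 - 68 ≡ 39; y = λ·(34 - 39) - 21 ≡ 54. → (39, 54)
3P: (39, 54) + (34, 21). λ = (21 - 54)/(34 - 39) ≡ 26/54 mod 59. 54⁻¹ ≡ 47 (mod 59), so λ ≡ 42.
  x = λ² - 39 - 34 = 1764 - 73 ≡ 39; y = λ·(39 - 39) - 54 ≡ 5. → (39, 5)
4P: (39, 5) + (34, 21). λ = (21 - 5)/(34 - 39) ≡ 16/54 mod 59. 54⁻¹ ≡ 47 (mod 59) since 54·47 = 2538 ≡ 1, so λ ≡ 44.
  x = λ² - 39 - 34 = 1936 - 73 ≡ 34; y = λ·(39 - 34) - 5 ≡ 38. → (34, 38)
5P: (34, 38) + (34, 21): same x and y₁ ≡ -y₂, so the sum is 𝒪.
5P = 𝒪, so the order is 5.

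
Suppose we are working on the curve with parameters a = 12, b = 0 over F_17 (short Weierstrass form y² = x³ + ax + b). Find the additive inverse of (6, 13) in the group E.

-(6, 13) = (6, -13 mod 17) = (6, 4).

(6, 4)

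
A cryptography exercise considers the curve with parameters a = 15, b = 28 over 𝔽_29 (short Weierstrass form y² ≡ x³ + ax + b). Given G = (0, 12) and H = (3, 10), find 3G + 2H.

(11, 4)

First 3G:
Repeated addition: build up to 3G.
2G: tangent at (0, 12): λ = (3·0² + 15)/(2·12) ≡ 15/24. 24⁻¹ ≡ 23 (mod 29) since 24·23 = 552 ≡ 1, so λ ≡ 15·23 ≡ 26.
  x = λ² - 0 - 0 = 676 - 0 ≡ 9; y = λ·(0 - 9) - 12 ≡ 15. → (9, 15)
3G: (9, 15) + (0, 12). λ = (12 - 15)/(0 - 9) ≡ 26/20 mod 29. 20⁻¹ ≡ 16 (mod 29), so λ ≡ 10.
  x = λ² - 9 - 0 = 100 - 9 ≡ 4; y = λ·(9 - 4) - 15 ≡ 6. → (4, 6)
3G = (4, 6).
Next 2H:
Repeated addition: build up to 2H.
2H: tangent at (3, 10): λ = (3·3² + 15)/(2·10) ≡ 13/20. 20⁻¹ ≡ 16 (mod 29), so λ ≡ 13·16 ≡ 5.
  x = λ² - 3 - 3 = 25 - 6 ≡ 19; y = λ·(3 - 19) - 10 ≡ 26. → (19, 26)
2H = (19, 26).
Finally 3G + 2H:
(4, 6) + (19, 26). λ = (26 - 6)/(19 - 4) ≡ 20/15 mod 29. 15⁻¹ ≡ 2 (mod 29), so λ ≡ 11.
  x = λ² - 4 - 19 = 121 - 23 ≡ 11; y = λ·(4 - 11) - 6 ≡ 4. → (11, 4)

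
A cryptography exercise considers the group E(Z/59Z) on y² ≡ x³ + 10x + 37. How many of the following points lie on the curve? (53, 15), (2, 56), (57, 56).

(53, 15): 15² ≡ 48, rhs ≡ 56 → off.
(2, 56): 56² ≡ 9, rhs ≡ 6 → off.
(57, 56): 56² ≡ 9, rhs ≡ 9 → on.

1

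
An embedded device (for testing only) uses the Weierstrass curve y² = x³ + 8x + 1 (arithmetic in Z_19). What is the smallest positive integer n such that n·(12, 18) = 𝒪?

2P: tangent at (12, 18): λ = (3·12² + 8)/(2·18) ≡ 3/17. 17⁻¹ ≡ 9 (mod 19) since 17·9 = 153 ≡ 1, so λ ≡ 3·9 ≡ 8.
  x = λ² - 12 - 12 = 64 - 24 ≡ 2; y = λ·(12 - 2) - 18 ≡ 5. → (2, 5)
3P: (2, 5) + (12, 18). λ = (18 - 5)/(12 - 2) ≡ 13/10 mod 19. 10⁻¹ ≡ 2 (mod 19), so λ ≡ 7.
  x = λ² - 2 - 12 = 49 - 14 ≡ 16; y = λ·(2 - 16) - 5 ≡ 11. → (16, 11)
4P: (16, 11) + (12, 18). λ = (18 - 11)/(12 - 16) ≡ 7/15 mod 19. 15⁻¹ ≡ 14 (mod 19) since 15·14 = 210 ≡ 1, so λ ≡ 3.
  x = λ² - 16 - 12 = 9 - 28 ≡ 0; y = λ·(16 - 0) - 11 ≡ 18. → (0, 18)
5P: (0, 18) + (12, 18). λ = (18 - 18)/(12 - 0) ≡ 0/12 mod 19. 12⁻¹ ≡ 8 (mod 19), so λ ≡ 0.
  x = λ² - 0 - 12 = 0 - 12 ≡ 7; y = λ·(0 - 7) - 18 ≡ 1. → (7, 1)
6P: (7, 1) + (12, 18). λ = (18 - 1)/(12 - 7) ≡ 17/5 mod 19. 5⁻¹ ≡ 4 (mod 19) since 5·4 = 20 ≡ 1, so λ ≡ 11.
  x = λ² - 7 - 12 = 121 - 19 ≡ 7; y = λ·(7 - 7) - 1 ≡ 18. → (7, 18)
7P: (7, 18) + (12, 18). λ = (18 - 18)/(12 - 7) ≡ 0/5 mod 19. 5⁻¹ ≡ 4 (mod 19), so λ ≡ 0.
  x = λ² - 7 - 12 = 0 - 19 ≡ 0; y = λ·(7 - 0) - 18 ≡ 1. → (0, 1)
8P: (0, 1) + (12, 18). λ = (18 - 1)/(12 - 0) ≡ 17/12 mod 19. 12⁻¹ ≡ 8 (mod 19), so λ ≡ 3.
  x = λ² - 0 - 12 = 9 - 12 ≡ 16; y = λ·(0 - 16) - 1 ≡ 8. → (16, 8)
9P: (16, 8) + (12, 18). λ = (18 - 8)/(12 - 16) ≡ 10/15 mod 19. 15⁻¹ ≡ 14 (mod 19) since 15·14 = 210 ≡ 1, so λ ≡ 7.
  x = λ² - 16 - 12 = 49 - 28 ≡ 2; y = λ·(16 - 2) - 8 ≡ 14. → (2, 14)
10P: (2, 14) + (12, 18). λ = (18 - 14)/(12 - 2) ≡ 4/10 mod 19. 10⁻¹ ≡ 2 (mod 19) since 10·2 = 20 ≡ 1, so λ ≡ 8.
  x = λ² - 2 - 12 = 64 - 14 ≡ 12; y = λ·(2 - 12) - 14 ≡ 1. → (12, 1)
11P: (12, 1) + (12, 18): same x and y₁ ≡ -y₂, so the sum is 𝒪.
11P = 𝒪, so the order is 11.

11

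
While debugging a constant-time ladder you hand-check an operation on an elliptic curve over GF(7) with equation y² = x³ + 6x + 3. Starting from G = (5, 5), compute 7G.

(5, 5)

Double-and-add on 7 = (111)₂. Start with G = (5, 5) for the leading 1-bit.
double: tangent at (5, 5): λ = (3·5² + 6)/(2·5) ≡ 4/3. 3⁻¹ ≡ 5 (mod 7), so λ ≡ 4·5 ≡ 6.
  x = λ² - 5 - 5 = 36 - 10 ≡ 5; y = λ·(5 - 5) - 5 ≡ 2. → (5, 2)
add G: (5, 2) + (5, 5): same x and y₁ ≡ -y₂, so the sum is O.
double: O + O = O (identity).
add G: O + (5, 5) = (5, 5) (identity).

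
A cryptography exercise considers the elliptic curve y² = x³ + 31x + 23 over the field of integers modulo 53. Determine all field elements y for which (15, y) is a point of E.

10, 43

x³ + 31x + 23 = 3863 ≡ 47 (mod 53).
Square roots of 47 mod 53: 10 and 43 (since 10² = 100 ≡ 47).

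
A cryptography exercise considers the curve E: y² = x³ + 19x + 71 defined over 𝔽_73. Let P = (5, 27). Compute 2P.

tangent at (5, 27): λ = (3·5² + 19)/(2·27) ≡ 21/54. 54⁻¹ ≡ 23 (mod 73) since 54·23 = 1242 ≡ 1, so λ ≡ 21·23 ≡ 45.
  x = λ² - 5 - 5 = 2025 - 10 ≡ 44; y = λ·(5 - 44) - 27 ≡ 43. → (44, 43)

(44, 43)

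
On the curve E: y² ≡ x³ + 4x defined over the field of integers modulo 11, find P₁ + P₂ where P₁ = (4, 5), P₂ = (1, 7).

(4, 5) + (1, 7). λ = (7 - 5)/(1 - 4) ≡ 2/8 mod 11. 8⁻¹ ≡ 7 (mod 11) since 8·7 = 56 ≡ 1, so λ ≡ 3.
  x = λ² - 4 - 1 = 9 - 5 ≡ 4; y = λ·(4 - 4) - 5 ≡ 6. → (4, 6)

(4, 6)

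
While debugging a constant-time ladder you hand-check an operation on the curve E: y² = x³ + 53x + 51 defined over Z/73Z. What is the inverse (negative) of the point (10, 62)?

-(10, 62) = (10, -62 mod 73) = (10, 11).

(10, 11)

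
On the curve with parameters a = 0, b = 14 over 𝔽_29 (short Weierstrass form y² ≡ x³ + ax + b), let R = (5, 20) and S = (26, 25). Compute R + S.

(7, 3)

(5, 20) + (26, 25). λ = (25 - 20)/(26 - 5) ≡ 5/21 mod 29. 21⁻¹ ≡ 18 (mod 29), so λ ≡ 3.
  x = λ² - 5 - 26 = 9 - 31 ≡ 7; y = λ·(5 - 7) - 20 ≡ 3. → (7, 3)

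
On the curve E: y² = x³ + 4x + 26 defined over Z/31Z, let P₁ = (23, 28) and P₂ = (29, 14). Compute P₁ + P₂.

(12, 29)

(23, 28) + (29, 14). λ = (14 - 28)/(29 - 23) ≡ 17/6 mod 31. 6⁻¹ ≡ 26 (mod 31), so λ ≡ 8.
  x = λ² - 23 - 29 = 64 - 52 ≡ 12; y = λ·(23 - 12) - 28 ≡ 29. → (12, 29)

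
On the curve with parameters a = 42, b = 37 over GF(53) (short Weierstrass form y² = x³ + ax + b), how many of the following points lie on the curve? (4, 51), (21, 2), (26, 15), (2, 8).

(4, 51): 51² ≡ 4, rhs ≡ 4 → on.
(21, 2): 2² ≡ 4, rhs ≡ 4 → on.
(26, 15): 15² ≡ 13, rhs ≡ 49 → off.
(2, 8): 8² ≡ 11, rhs ≡ 23 → off.

2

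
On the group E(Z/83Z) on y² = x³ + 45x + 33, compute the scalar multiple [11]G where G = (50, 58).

Double-and-add on 11 = (1011)₂. Start with G = (50, 58) for the leading 1-bit.
double: tangent at (50, 58): λ = (3·50² + 45)/(2·58) ≡ 75/33. 33⁻¹ ≡ 78 (mod 83), so λ ≡ 75·78 ≡ 40.
  x = λ² - 50 - 50 = 1600 - 100 ≡ 6; y = λ·(50 - 6) - 58 ≡ 42. → (6, 42)
double: tangent at (6, 42): λ = (3·6² + 45)/(2·42) ≡ 70/1. 1⁻¹ ≡ 1 (mod 83), so λ ≡ 70·1 ≡ 70.
  x = λ² - 6 - 6 = 4900 - 12 ≡ 74; y = λ·(6 - 74) - 42 ≡ 12. → (74, 12)
add G: (74, 12) + (50, 58). λ = (58 - 12)/(50 - 74) ≡ 46/59 mod 83. 59⁻¹ ≡ 38 (mod 83) since 59·38 = 2242 ≡ 1, so λ ≡ 5.
  x = λ² - 74 - 50 = 25 - 124 ≡ 67; y = λ·(74 - 67) - 12 ≡ 23. → (67, 23)
double: tangent at (67, 23): λ = (3·67² + 45)/(2·23) ≡ 66/46. 46⁻¹ ≡ 74 (mod 83) since 46·74 = 3404 ≡ 1, so λ ≡ 66·74 ≡ 70.
  x = λ² - 67 - 67 = 4900 - 134 ≡ 35; y = λ·(67 - 35) - 23 ≡ 59. → (35, 59)
add G: (35, 59) + (50, 58). λ = (58 - 59)/(50 - 35) ≡ 82/15 mod 83. 15⁻¹ ≡ 72 (mod 83), so λ ≡ 11.
  x = λ² - 35 - 50 = 121 - 85 ≡ 36; y = λ·(35 - 36) - 59 ≡ 13. → (36, 13)

(36, 13)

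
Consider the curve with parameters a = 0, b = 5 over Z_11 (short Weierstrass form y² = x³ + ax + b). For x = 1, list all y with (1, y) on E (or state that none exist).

x³ + 0x + 5 = 6 ≡ 6 (mod 11).
6 is a non-residue mod 11; no y exists.

none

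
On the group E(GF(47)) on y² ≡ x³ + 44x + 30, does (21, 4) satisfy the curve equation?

y² = 4² ≡ 16; x³ + 44x + 30 = 10215 ≡ 16 (mod 47). 16 = 16.

yes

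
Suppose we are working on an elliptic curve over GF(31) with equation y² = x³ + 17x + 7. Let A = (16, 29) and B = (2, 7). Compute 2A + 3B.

First 2A:
Repeated addition: build up to 2A.
2A: tangent at (16, 29): λ = (3·16² + 17)/(2·29) ≡ 10/27. 27⁻¹ ≡ 23 (mod 31), so λ ≡ 10·23 ≡ 13.
  x = λ² - 16 - 16 = 169 - 32 ≡ 13; y = λ·(16 - 13) - 29 ≡ 10. → (13, 10)
2A = (13, 10).
Next 3B:
Repeated addition: build up to 3B.
2B: tangent at (2, 7): λ = (3·2² + 17)/(2·7) ≡ 29/14. 14⁻¹ ≡ 20 (mod 31), so λ ≡ 29·20 ≡ 22.
  x = λ² - 2 - 2 = 484 - 4 ≡ 15; y = λ·(2 - 15) - 7 ≡ 17. → (15, 17)
3B: (15, 17) + (2, 7). λ = (7 - 17)/(2 - 15) ≡ 21/18 mod 31. 18⁻¹ ≡ 19 (mod 31) since 18·19 = 342 ≡ 1, so λ ≡ 27.
  x = λ² - 15 - 2 = 729 - 17 ≡ 30; y = λ·(15 - 30) - 17 ≡ 12. → (30, 12)
3B = (30, 12).
Finally 2A + 3B:
(13, 10) + (30, 12). λ = (12 - 10)/(30 - 13) ≡ 2/17 mod 31. 17⁻¹ ≡ 11 (mod 31), so λ ≡ 22.
  x = λ² - 13 - 30 = 484 - 43 ≡ 7; y = λ·(13 - 7) - 10 ≡ 29. → (7, 29)

(7, 29)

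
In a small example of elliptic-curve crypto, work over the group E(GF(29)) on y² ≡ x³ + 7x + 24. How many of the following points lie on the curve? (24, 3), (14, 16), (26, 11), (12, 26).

4

(24, 3): 3² ≡ 9, rhs ≡ 9 → on.
(14, 16): 16² ≡ 24, rhs ≡ 24 → on.
(26, 11): 11² ≡ 5, rhs ≡ 5 → on.
(12, 26): 26² ≡ 9, rhs ≡ 9 → on.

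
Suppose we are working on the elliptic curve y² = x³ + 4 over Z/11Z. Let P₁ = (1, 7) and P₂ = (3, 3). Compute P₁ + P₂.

(1, 7) + (3, 3). λ = (3 - 7)/(3 - 1) ≡ 7/2 mod 11. 2⁻¹ ≡ 6 (mod 11) since 2·6 = 12 ≡ 1, so λ ≡ 9.
  x = λ² - 1 - 3 = 81 - 4 ≡ 0; y = λ·(1 - 0) - 7 ≡ 2. → (0, 2)

(0, 2)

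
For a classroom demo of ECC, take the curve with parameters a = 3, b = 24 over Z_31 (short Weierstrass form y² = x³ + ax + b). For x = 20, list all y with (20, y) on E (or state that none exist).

x³ + 3x + 24 = 8084 ≡ 24 (mod 31).
24 is a non-residue mod 31; no y exists.

none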